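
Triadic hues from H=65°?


Triadic: equally spaced at 120° intervals
H1 = 65°
H2 = (65 + 120) mod 360 = 185°
H3 = (65 + 240) mod 360 = 305°
Triadic = 65°, 185°, 305°


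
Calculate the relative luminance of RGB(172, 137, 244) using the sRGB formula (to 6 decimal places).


Linearize each channel (sRGB transfer function): c = v/255; c_lin = c/12.92 if c ≤ 0.04045, else ((c+0.055)/1.055)^2.4
  R: 172/255 ≈ 0.674510 > 0.04045 → ((0.674510+0.055)/1.055)^2.4 ≈ 0.412543
  G: 137/255 ≈ 0.537255 > 0.04045 → ((0.537255+0.055)/1.055)^2.4 ≈ 0.250158
  B: 244/255 ≈ 0.956863 > 0.04045 → ((0.956863+0.055)/1.055)^2.4 ≈ 0.904661
R_lin = 0.412543, G_lin = 0.250158, B_lin = 0.904661
L = 0.2126×R + 0.7152×G + 0.0722×B
L = 0.2126×0.412543 + 0.7152×0.250158 + 0.0722×0.904661
L ≈ 0.331936


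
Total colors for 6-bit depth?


Colors = 2^bits = 2^6
= 64 colors


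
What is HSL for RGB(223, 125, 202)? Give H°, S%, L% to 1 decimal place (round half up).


Normalize: R'=223/255≈0.8745, G'=125/255≈0.4902, B'=202/255≈0.7922
Max=223/255, Min=125/255, Δ=Max-Min=98/255
L = (Max+Min)/2 = (223+125)/510 = 348/510 = 0.68235… → L = 68.2%
L > 0.5 → S = Δ/(2-Max-Min) = 98/(510-223-125) = 98/162 = 0.60493… → S = 60.5%
(the 1/255 factors cancel in S and H, so raw channel differences can be used)
Max is R' → H = 60 × (((G-B)/Δ) mod 6) = 60 × (((125-202)/98) mod 6)
  (-77)/98 = -0.7857…; negative, so add 6 → 5.2142…
  H = 60 × 5.2142… = 312.857…° → H = 312.9°
= HSL(312.9°, 60.5%, 68.2%)


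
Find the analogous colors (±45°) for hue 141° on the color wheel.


Base hue: 141°
Left analog: (141 - 45) mod 360 = 96°
Right analog: (141 + 45) mod 360 = 186°
Analogous hues = 96° and 186°


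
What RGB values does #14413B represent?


14 → 20 (R)
41 → 65 (G)
3B → 59 (B)
= RGB(20, 65, 59)


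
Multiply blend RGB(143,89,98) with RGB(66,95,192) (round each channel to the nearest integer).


Multiply: C = A×B/255, rounded to nearest integer
R: 143×66/255 = 9438/255 ≈ 37.012 → 37
G: 89×95/255 = 8455/255 ≈ 33.157 → 33
B: 98×192/255 = 18816/255 ≈ 73.788 → 74
= RGB(37, 33, 74)


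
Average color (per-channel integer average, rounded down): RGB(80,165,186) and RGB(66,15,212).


Midpoint: each channel = ⌊(C₁+C₂)/2⌋
R: ⌊(80+66)/2⌋ = 73
G: ⌊(165+15)/2⌋ = 90
B: ⌊(186+212)/2⌋ = 199
= RGB(73, 90, 199)


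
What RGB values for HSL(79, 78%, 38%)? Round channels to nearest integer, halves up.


H=79°, S=0.78, L=0.38
C = (1-|2L-1|)×S = (1-|-0.24|)×0.78 = 0.5928
H' = H/60 = 79/60 ≈ 1.3167; X = C×(1-|H' mod 2 - 1|) = 0.40508
m = L - C/2 = 0.38 - 0.2964 = 0.0836
Sector ⌊H'⌋ = 1 → (R',G',B') = (0.40508, 0.5928, 0.0)
RGB = ((R'+m)×255, (G'+m)×255, (B'+m)×255) = (124.6134, 172.482, 21.318)
Round half up → RGB(125, 172, 21)


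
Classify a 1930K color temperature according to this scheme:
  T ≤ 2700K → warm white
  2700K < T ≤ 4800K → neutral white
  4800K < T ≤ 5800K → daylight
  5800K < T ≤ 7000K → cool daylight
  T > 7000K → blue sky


Temperature: 1930K
1930K ≤ 2700K → warm white
Classification: warm white


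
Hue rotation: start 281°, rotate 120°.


New hue = (H + rotation) mod 360
New hue = (281 + 120) mod 360
= 401 mod 360
= 41°


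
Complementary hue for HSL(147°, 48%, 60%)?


Complement = opposite side of color wheel = hue + 180°
H' = (147 + 180) mod 360 = 327°
S and L unchanged.
= HSL(327°, 48%, 60%)


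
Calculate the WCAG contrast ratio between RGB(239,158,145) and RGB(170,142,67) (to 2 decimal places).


Linearize each sRGB channel c=v/255: c/12.92 if c ≤ 0.04045 else ((c+0.055)/1.055)^2.4
L = 0.2126×R_lin + 0.7152×G_lin + 0.0722×B_lin
Color 1 (239,158,145):
  R=239: 239/255≈0.9373 > 0.04045 → ((0.9373+0.055)/1.055)^2.4 ≈ 0.86316
  G=158: 158/255≈0.6196 > 0.04045 → ((0.6196+0.055)/1.055)^2.4 ≈ 0.34191
  B=145: 145/255≈0.5686 > 0.04045 → ((0.5686+0.055)/1.055)^2.4 ≈ 0.28315
  L1 = 0.2126×0.86316 + 0.7152×0.34191 + 0.0722×0.28315 ≈ 0.44849
Color 2 (170,142,67):
  R=170: 170/255≈0.6667 > 0.04045 → ((0.6667+0.055)/1.055)^2.4 ≈ 0.40198
  G=142: 142/255≈0.5569 > 0.04045 → ((0.5569+0.055)/1.055)^2.4 ≈ 0.27050
  B=67: 67/255≈0.2627 > 0.04045 → ((0.2627+0.055)/1.055)^2.4 ≈ 0.05613
  L2 = 0.2126×0.40198 + 0.7152×0.27050 + 0.0722×0.05613 ≈ 0.28297
Lighter = 0.44849, Darker = 0.28297
Ratio = (L_lighter + 0.05) / (L_darker + 0.05)
Ratio = (0.44849 + 0.05) / (0.28297 + 0.05) = 0.49849 / 0.33297 ≈ 1.4971
Ratio ≈ 1.50:1


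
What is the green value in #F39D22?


Color: #F39D22
R = F3 = 243
G = 9D = 157
B = 22 = 34
Green = 157


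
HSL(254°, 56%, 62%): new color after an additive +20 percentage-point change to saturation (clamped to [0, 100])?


Original S = 56%
Adjustment = +20 percentage points
New S = 56 + (20) = 76
Clamp to [0, 100] → 76
= HSL(254°, 76%, 62%)


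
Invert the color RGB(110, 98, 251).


Invert: (255-R, 255-G, 255-B)
R: 255-110 = 145
G: 255-98 = 157
B: 255-251 = 4
= RGB(145, 157, 4)


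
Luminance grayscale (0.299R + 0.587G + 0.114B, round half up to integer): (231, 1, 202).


Gray = 0.299×R + 0.587×G + 0.114×B
Gray = 0.299×231 + 0.587×1 + 0.114×202
Gray = 69.069 + 0.587 + 23.028
Gray = 92.684 → round half up → 93
Gray = 93


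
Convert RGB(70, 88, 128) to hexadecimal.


R = 70 → 46 (hex)
G = 88 → 58 (hex)
B = 128 → 80 (hex)
Hex = #465880


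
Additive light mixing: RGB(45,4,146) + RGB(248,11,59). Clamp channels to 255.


Additive: each channel = min(255, C₁+C₂)
R: 45+248 = 293 → 255
G: 4+11 = 15 → 15
B: 146+59 = 205 → 205
= RGB(255, 15, 205)


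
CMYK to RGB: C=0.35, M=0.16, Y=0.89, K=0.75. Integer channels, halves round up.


R = 255 × (1-C) × (1-K) = 255 × 0.65 × 0.25 = 41.4375 → 41
G = 255 × (1-M) × (1-K) = 255 × 0.84 × 0.25 = 53.55 → 54
B = 255 × (1-Y) × (1-K) = 255 × 0.11 × 0.25 = 7.0125 → 7
= RGB(41, 54, 7)


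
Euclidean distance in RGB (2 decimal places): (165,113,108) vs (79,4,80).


d = √[(R₁-R₂)² + (G₁-G₂)² + (B₁-B₂)²]
d = √[(165-79)² + (113-4)² + (108-80)²]
d = √[7396 + 11881 + 784]
d = √20061
d ≈ 141.64


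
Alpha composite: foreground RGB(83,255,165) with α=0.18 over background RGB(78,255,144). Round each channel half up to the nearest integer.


C = α×F + (1-α)×B, with 1-α = 0.82
R: 0.18×83 + 0.82×78 = 14.94 + 63.96 = 78.90 → 79
G: 0.18×255 + 0.82×255 = 45.90 + 209.10 = 255.00 → 255
B: 0.18×165 + 0.82×144 = 29.70 + 118.08 = 147.78 → 148
= RGB(79, 255, 148)


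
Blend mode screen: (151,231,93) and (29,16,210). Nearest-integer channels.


Screen: C = 255 - (255-A)×(255-B)/255, rounded to nearest integer
R: 255 - (255-151)×(255-29)/255 = 255 - 23504/255 ≈ 255 - 92.173 = 162.827 → 163
G: 255 - (255-231)×(255-16)/255 = 255 - 5736/255 ≈ 255 - 22.494 = 232.506 → 233
B: 255 - (255-93)×(255-210)/255 = 255 - 7290/255 ≈ 255 - 28.588 = 226.412 → 226
= RGB(163, 233, 226)


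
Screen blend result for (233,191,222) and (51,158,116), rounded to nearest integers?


Screen: C = 255 - (255-A)×(255-B)/255, rounded to nearest integer
R: 255 - (255-233)×(255-51)/255 = 255 - 4488/255 ≈ 255 - 17.600 = 237.400 → 237
G: 255 - (255-191)×(255-158)/255 = 255 - 6208/255 ≈ 255 - 24.345 = 230.655 → 231
B: 255 - (255-222)×(255-116)/255 = 255 - 4587/255 ≈ 255 - 17.988 = 237.012 → 237
= RGB(237, 231, 237)


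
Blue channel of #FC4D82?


Color: #FC4D82
R = FC = 252
G = 4D = 77
B = 82 = 130
Blue = 130


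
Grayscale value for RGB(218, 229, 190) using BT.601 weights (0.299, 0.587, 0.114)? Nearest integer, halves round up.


Gray = 0.299×R + 0.587×G + 0.114×B
Gray = 0.299×218 + 0.587×229 + 0.114×190
Gray = 65.182 + 134.423 + 21.660
Gray = 221.265 → round half up → 221
Gray = 221


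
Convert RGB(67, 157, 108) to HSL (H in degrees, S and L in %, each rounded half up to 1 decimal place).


Normalize: R'=67/255≈0.2627, G'=157/255≈0.6157, B'=108/255≈0.4235
Max=157/255, Min=67/255, Δ=Max-Min=90/255
L = (Max+Min)/2 = (157+67)/510 = 224/510 = 0.43921… → L = 43.9%
L ≤ 0.5 → S = Δ/(Max+Min) = 90/(157+67) = 90/224 = 0.40178… → S = 40.2%
(the 1/255 factors cancel in S and H, so raw channel differences can be used)
Max is G' → H = 60 × ((B-R)/Δ + 2) = 60 × ((108-67)/90 + 2)
  41/90 + 2 = 0.4555… + 2 = 2.4555…
  H = 60 × 2.4555… = 147.333…° → H = 147.3°
= HSL(147.3°, 40.2%, 43.9%)


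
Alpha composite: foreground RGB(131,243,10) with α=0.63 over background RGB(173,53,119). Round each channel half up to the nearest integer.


C = α×F + (1-α)×B, with 1-α = 0.37
R: 0.63×131 + 0.37×173 = 82.53 + 64.01 = 146.54 → 147
G: 0.63×243 + 0.37×53 = 153.09 + 19.61 = 172.70 → 173
B: 0.63×10 + 0.37×119 = 6.30 + 44.03 = 50.33 → 50
= RGB(147, 173, 50)


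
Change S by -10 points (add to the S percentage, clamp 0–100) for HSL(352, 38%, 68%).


Original S = 38%
Adjustment = -10 percentage points
New S = 38 + (-10) = 28
Clamp to [0, 100] → 28
= HSL(352°, 28%, 68%)


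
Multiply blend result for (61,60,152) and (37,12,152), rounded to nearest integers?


Multiply: C = A×B/255, rounded to nearest integer
R: 61×37/255 = 2257/255 ≈ 8.851 → 9
G: 60×12/255 = 720/255 ≈ 2.824 → 3
B: 152×152/255 = 23104/255 ≈ 90.604 → 91
= RGB(9, 3, 91)


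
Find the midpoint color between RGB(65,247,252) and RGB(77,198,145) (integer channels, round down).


Midpoint: each channel = ⌊(C₁+C₂)/2⌋
R: ⌊(65+77)/2⌋ = 71
G: ⌊(247+198)/2⌋ = 222
B: ⌊(252+145)/2⌋ = 198
= RGB(71, 222, 198)


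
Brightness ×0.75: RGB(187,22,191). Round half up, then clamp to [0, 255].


Multiply each channel by 0.75, round half up, clamp to [0, 255]
R: 187×0.75 = 140.25 → round → 140
G: 22×0.75 = 16.5 → round → 17
B: 191×0.75 = 143.25 → round → 143
= RGB(140, 17, 143)


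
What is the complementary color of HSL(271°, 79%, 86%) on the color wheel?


Complement = opposite side of color wheel = hue + 180°
H' = (271 + 180) mod 360 = 91°
S and L unchanged.
= HSL(91°, 79%, 86%)


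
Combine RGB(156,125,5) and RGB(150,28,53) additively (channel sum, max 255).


Additive: each channel = min(255, C₁+C₂)
R: 156+150 = 306 → 255
G: 125+28 = 153 → 153
B: 5+53 = 58 → 58
= RGB(255, 153, 58)


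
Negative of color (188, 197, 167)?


Invert: (255-R, 255-G, 255-B)
R: 255-188 = 67
G: 255-197 = 58
B: 255-167 = 88
= RGB(67, 58, 88)


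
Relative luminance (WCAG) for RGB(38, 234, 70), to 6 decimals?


Linearize each channel (sRGB transfer function): c = v/255; c_lin = c/12.92 if c ≤ 0.04045, else ((c+0.055)/1.055)^2.4
  R: 38/255 ≈ 0.149020 > 0.04045 → ((0.149020+0.055)/1.055)^2.4 ≈ 0.019382
  G: 234/255 ≈ 0.917647 > 0.04045 → ((0.917647+0.055)/1.055)^2.4 ≈ 0.822786
  B: 70/255 ≈ 0.274510 > 0.04045 → ((0.274510+0.055)/1.055)^2.4 ≈ 0.061246
R_lin = 0.019382, G_lin = 0.822786, B_lin = 0.061246
L = 0.2126×R + 0.7152×G + 0.0722×B
L = 0.2126×0.019382 + 0.7152×0.822786 + 0.0722×0.061246
L ≈ 0.596999


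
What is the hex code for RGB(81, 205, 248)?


R = 81 → 51 (hex)
G = 205 → CD (hex)
B = 248 → F8 (hex)
Hex = #51CDF8


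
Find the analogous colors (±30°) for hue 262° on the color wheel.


Base hue: 262°
Left analog: (262 - 30) mod 360 = 232°
Right analog: (262 + 30) mod 360 = 292°
Analogous hues = 232° and 292°


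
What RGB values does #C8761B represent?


C8 → 200 (R)
76 → 118 (G)
1B → 27 (B)
= RGB(200, 118, 27)


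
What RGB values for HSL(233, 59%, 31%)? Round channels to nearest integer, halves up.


H=233°, S=0.59, L=0.31
C = (1-|2L-1|)×S = (1-|-0.38|)×0.59 = 0.3658
H' = H/60 = 233/60 ≈ 3.8833; X = C×(1-|H' mod 2 - 1|) ≈ 0.0427
m = L - C/2 = 0.31 - 0.1829 = 0.1271
Sector ⌊H'⌋ = 3 → (R',G',B') = (0.0, ≈0.0427, 0.3658)
RGB = ((R'+m)×255, (G'+m)×255, (B'+m)×255) = (32.4105, 43.29305, 125.6895)
Round half up → RGB(32, 43, 126)


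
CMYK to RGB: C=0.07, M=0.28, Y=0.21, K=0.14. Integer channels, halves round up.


R = 255 × (1-C) × (1-K) = 255 × 0.93 × 0.86 = 203.949 → 204
G = 255 × (1-M) × (1-K) = 255 × 0.72 × 0.86 = 157.896 → 158
B = 255 × (1-Y) × (1-K) = 255 × 0.79 × 0.86 = 173.247 → 173
= RGB(204, 158, 173)


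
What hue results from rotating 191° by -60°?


New hue = (H + rotation) mod 360
New hue = (191 -60) mod 360
= 131 mod 360
= 131°


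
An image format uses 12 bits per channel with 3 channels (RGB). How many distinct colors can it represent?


Total bits = 12 bits/channel × 3 channels = 36 bits
Distinct colors = 2^36
= 68,719,476,736 colors


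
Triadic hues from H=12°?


Triadic: equally spaced at 120° intervals
H1 = 12°
H2 = (12 + 120) mod 360 = 132°
H3 = (12 + 240) mod 360 = 252°
Triadic = 12°, 132°, 252°


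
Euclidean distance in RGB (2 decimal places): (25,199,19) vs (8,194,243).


d = √[(R₁-R₂)² + (G₁-G₂)² + (B₁-B₂)²]
d = √[(25-8)² + (199-194)² + (19-243)²]
d = √[289 + 25 + 50176]
d = √50490
d ≈ 224.70


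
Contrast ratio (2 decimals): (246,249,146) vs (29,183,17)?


Linearize each sRGB channel c=v/255: c/12.92 if c ≤ 0.04045 else ((c+0.055)/1.055)^2.4
L = 0.2126×R_lin + 0.7152×G_lin + 0.0722×B_lin
Color 1 (246,249,146):
  R=246: 246/255≈0.9647 > 0.04045 → ((0.9647+0.055)/1.055)^2.4 ≈ 0.92158
  G=249: 249/255≈0.9765 > 0.04045 → ((0.9765+0.055)/1.055)^2.4 ≈ 0.94731
  B=146: 146/255≈0.5725 > 0.04045 → ((0.5725+0.055)/1.055)^2.4 ≈ 0.28744
  L1 = 0.2126×0.92158 + 0.7152×0.94731 + 0.0722×0.28744 ≈ 0.89420
Color 2 (29,183,17):
  R=29: 29/255≈0.1137 > 0.04045 → ((0.1137+0.055)/1.055)^2.4 ≈ 0.01229
  G=183: 183/255≈0.7176 > 0.04045 → ((0.7176+0.055)/1.055)^2.4 ≈ 0.47353
  B=17: 17/255≈0.0667 > 0.04045 → ((0.0667+0.055)/1.055)^2.4 ≈ 0.00561
  L2 = 0.2126×0.01229 + 0.7152×0.47353 + 0.0722×0.00561 ≈ 0.34169
Lighter = 0.89420, Darker = 0.34169
Ratio = (L_lighter + 0.05) / (L_darker + 0.05)
Ratio = (0.89420 + 0.05) / (0.34169 + 0.05) = 0.94420 / 0.39169 ≈ 2.4106
Ratio ≈ 2.41:1


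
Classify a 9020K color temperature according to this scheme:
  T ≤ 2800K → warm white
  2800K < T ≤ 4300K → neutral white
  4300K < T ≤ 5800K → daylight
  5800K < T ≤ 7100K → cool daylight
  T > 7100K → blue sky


Temperature: 9020K
9020K > 7100K → blue sky
Classification: blue sky


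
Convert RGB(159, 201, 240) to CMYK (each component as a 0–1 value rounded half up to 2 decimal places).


R'=159/255≈0.6235, G'=201/255≈0.7882, B'=240/255≈0.9412
K = 1 - max(R',G',B') = 1 - 240/255 = 15/255 = 0.05882… → 0.06
(1-R'-K)/(1-K) simplifies to (max-R)/max with max = 240:
C = (240-159)/240 = 81/240 = 0.3375 → 0.34
M = (240-201)/240 = 39/240 = 0.1625 → 0.16
Y = (240-240)/240 = 0/240 = 0 → 0.00
= CMYK(0.34, 0.16, 0.00, 0.06)


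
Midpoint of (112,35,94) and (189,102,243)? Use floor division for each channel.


Midpoint: each channel = ⌊(C₁+C₂)/2⌋
R: ⌊(112+189)/2⌋ = 150
G: ⌊(35+102)/2⌋ = 68
B: ⌊(94+243)/2⌋ = 168
= RGB(150, 68, 168)


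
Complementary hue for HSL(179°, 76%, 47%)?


Complement = opposite side of color wheel = hue + 180°
H' = (179 + 180) mod 360 = 359°
S and L unchanged.
= HSL(359°, 76%, 47%)


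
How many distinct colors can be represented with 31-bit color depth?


Colors = 2^bits = 2^31
= 2,147,483,648 colors


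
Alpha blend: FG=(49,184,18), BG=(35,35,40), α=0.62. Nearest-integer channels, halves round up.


C = α×F + (1-α)×B, with 1-α = 0.38
R: 0.62×49 + 0.38×35 = 30.38 + 13.30 = 43.68 → 44
G: 0.62×184 + 0.38×35 = 114.08 + 13.30 = 127.38 → 127
B: 0.62×18 + 0.38×40 = 11.16 + 15.20 = 26.36 → 26
= RGB(44, 127, 26)


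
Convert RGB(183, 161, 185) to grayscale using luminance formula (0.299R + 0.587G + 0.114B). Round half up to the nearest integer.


Gray = 0.299×R + 0.587×G + 0.114×B
Gray = 0.299×183 + 0.587×161 + 0.114×185
Gray = 54.717 + 94.507 + 21.090
Gray = 170.314 → round half up → 170
Gray = 170


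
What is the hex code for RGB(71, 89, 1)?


R = 71 → 47 (hex)
G = 89 → 59 (hex)
B = 1 → 01 (hex)
Hex = #475901


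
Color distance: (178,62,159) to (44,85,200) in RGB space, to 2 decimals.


d = √[(R₁-R₂)² + (G₁-G₂)² + (B₁-B₂)²]
d = √[(178-44)² + (62-85)² + (159-200)²]
d = √[17956 + 529 + 1681]
d = √20166
d ≈ 142.01


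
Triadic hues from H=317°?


Triadic: equally spaced at 120° intervals
H1 = 317°
H2 = (317 + 120) mod 360 = 77°
H3 = (317 + 240) mod 360 = 197°
Triadic = 317°, 77°, 197°


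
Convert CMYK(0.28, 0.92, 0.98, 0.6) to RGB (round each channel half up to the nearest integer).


R = 255 × (1-C) × (1-K) = 255 × 0.72 × 0.40 = 73.44 → 73
G = 255 × (1-M) × (1-K) = 255 × 0.08 × 0.40 = 8.16 → 8
B = 255 × (1-Y) × (1-K) = 255 × 0.02 × 0.40 = 2.04 → 2
= RGB(73, 8, 2)


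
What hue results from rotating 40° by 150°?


New hue = (H + rotation) mod 360
New hue = (40 + 150) mod 360
= 190 mod 360
= 190°


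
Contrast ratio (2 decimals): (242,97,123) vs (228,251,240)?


Linearize each sRGB channel c=v/255: c/12.92 if c ≤ 0.04045 else ((c+0.055)/1.055)^2.4
L = 0.2126×R_lin + 0.7152×G_lin + 0.0722×B_lin
Color 1 (242,97,123):
  R=242: 242/255≈0.9490 > 0.04045 → ((0.9490+0.055)/1.055)^2.4 ≈ 0.88792
  G=97: 97/255≈0.3804 > 0.04045 → ((0.3804+0.055)/1.055)^2.4 ≈ 0.11954
  B=123: 123/255≈0.4824 > 0.04045 → ((0.4824+0.055)/1.055)^2.4 ≈ 0.19807
  L1 = 0.2126×0.88792 + 0.7152×0.11954 + 0.0722×0.19807 ≈ 0.28857
Color 2 (228,251,240):
  R=228: 228/255≈0.8941 > 0.04045 → ((0.8941+0.055)/1.055)^2.4 ≈ 0.77582
  G=251: 251/255≈0.9843 > 0.04045 → ((0.9843+0.055)/1.055)^2.4 ≈ 0.96469
  B=240: 240/255≈0.9412 > 0.04045 → ((0.9412+0.055)/1.055)^2.4 ≈ 0.87137
  L2 = 0.2126×0.77582 + 0.7152×0.96469 + 0.0722×0.87137 ≈ 0.91780
Lighter = 0.91780, Darker = 0.28857
Ratio = (L_lighter + 0.05) / (L_darker + 0.05)
Ratio = (0.91780 + 0.05) / (0.28857 + 0.05) = 0.96780 / 0.33857 ≈ 2.8585
Ratio ≈ 2.86:1


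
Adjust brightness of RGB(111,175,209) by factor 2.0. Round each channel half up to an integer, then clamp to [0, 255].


Multiply each channel by 2.0, round half up, clamp to [0, 255]
R: 111×2.0 = 222
G: 175×2.0 = 350 → clamp → 255
B: 209×2.0 = 418 → clamp → 255
= RGB(222, 255, 255)


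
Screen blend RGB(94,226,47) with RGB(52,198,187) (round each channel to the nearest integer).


Screen: C = 255 - (255-A)×(255-B)/255, rounded to nearest integer
R: 255 - (255-94)×(255-52)/255 = 255 - 32683/255 ≈ 255 - 128.169 = 126.831 → 127
G: 255 - (255-226)×(255-198)/255 = 255 - 1653/255 ≈ 255 - 6.482 = 248.518 → 249
B: 255 - (255-47)×(255-187)/255 = 255 - 14144/255 ≈ 255 - 55.467 = 199.533 → 200
= RGB(127, 249, 200)


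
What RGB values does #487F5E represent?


48 → 72 (R)
7F → 127 (G)
5E → 94 (B)
= RGB(72, 127, 94)


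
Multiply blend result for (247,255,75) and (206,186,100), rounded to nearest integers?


Multiply: C = A×B/255, rounded to nearest integer
R: 247×206/255 = 50882/255 ≈ 199.537 → 200
G: 255×186/255 = 47430/255 ≈ 186.000 → 186
B: 75×100/255 = 7500/255 ≈ 29.412 → 29
= RGB(200, 186, 29)


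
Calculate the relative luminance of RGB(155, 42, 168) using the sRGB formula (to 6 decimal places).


Linearize each channel (sRGB transfer function): c = v/255; c_lin = c/12.92 if c ≤ 0.04045, else ((c+0.055)/1.055)^2.4
  R: 155/255 ≈ 0.607843 > 0.04045 → ((0.607843+0.055)/1.055)^2.4 ≈ 0.327778
  G: 42/255 ≈ 0.164706 > 0.04045 → ((0.164706+0.055)/1.055)^2.4 ≈ 0.023153
  B: 168/255 ≈ 0.658824 > 0.04045 → ((0.658824+0.055)/1.055)^2.4 ≈ 0.391572
R_lin = 0.327778, G_lin = 0.023153, B_lin = 0.391572
L = 0.2126×R + 0.7152×G + 0.0722×B
L = 0.2126×0.327778 + 0.7152×0.023153 + 0.0722×0.391572
L ≈ 0.114516


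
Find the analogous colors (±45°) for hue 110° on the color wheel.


Base hue: 110°
Left analog: (110 - 45) mod 360 = 65°
Right analog: (110 + 45) mod 360 = 155°
Analogous hues = 65° and 155°


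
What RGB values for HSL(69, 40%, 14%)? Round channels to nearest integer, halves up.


H=69°, S=0.40, L=0.14
C = (1-|2L-1|)×S = (1-|-0.72|)×0.40 = 0.112
H' = H/60 = 69/60 ≈ 1.1500; X = C×(1-|H' mod 2 - 1|) = 0.0952
m = L - C/2 = 0.14 - 0.056 = 0.084
Sector ⌊H'⌋ = 1 → (R',G',B') = (0.0952, 0.112, 0.0)
RGB = ((R'+m)×255, (G'+m)×255, (B'+m)×255) = (45.696, 49.98, 21.42)
Round half up → RGB(46, 50, 21)


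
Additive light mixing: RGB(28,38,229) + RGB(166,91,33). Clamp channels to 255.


Additive: each channel = min(255, C₁+C₂)
R: 28+166 = 194 → 194
G: 38+91 = 129 → 129
B: 229+33 = 262 → 255
= RGB(194, 129, 255)


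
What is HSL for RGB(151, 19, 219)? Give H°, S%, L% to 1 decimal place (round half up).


Normalize: R'=151/255≈0.5922, G'=19/255≈0.0745, B'=219/255≈0.8588
Max=219/255, Min=19/255, Δ=Max-Min=200/255
L = (Max+Min)/2 = (219+19)/510 = 238/510 = 0.46666… → L = 46.7%
L ≤ 0.5 → S = Δ/(Max+Min) = 200/(219+19) = 200/238 = 0.84033… → S = 84.0%
(the 1/255 factors cancel in S and H, so raw channel differences can be used)
Max is B' → H = 60 × ((R-G)/Δ + 4) = 60 × ((151-19)/200 + 4)
  132/200 + 4 = 0.66 + 4 = 4.66
  H = 60 × 4.66 = 279.6° → H = 279.6°
= HSL(279.6°, 84.0%, 46.7%)


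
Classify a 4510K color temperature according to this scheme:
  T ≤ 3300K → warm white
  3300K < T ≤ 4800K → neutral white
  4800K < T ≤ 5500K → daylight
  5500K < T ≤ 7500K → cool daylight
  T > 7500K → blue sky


Temperature: 4510K
3300K < 4510K ≤ 4800K → neutral white
Classification: neutral white


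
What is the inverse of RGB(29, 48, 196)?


Invert: (255-R, 255-G, 255-B)
R: 255-29 = 226
G: 255-48 = 207
B: 255-196 = 59
= RGB(226, 207, 59)


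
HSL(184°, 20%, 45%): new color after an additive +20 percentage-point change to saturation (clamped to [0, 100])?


Original S = 20%
Adjustment = +20 percentage points
New S = 20 + (20) = 40
Clamp to [0, 100] → 40
= HSL(184°, 40%, 45%)


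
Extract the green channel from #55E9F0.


Color: #55E9F0
R = 55 = 85
G = E9 = 233
B = F0 = 240
Green = 233


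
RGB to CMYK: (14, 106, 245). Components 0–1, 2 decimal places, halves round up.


R'=14/255≈0.0549, G'=106/255≈0.4157, B'=245/255≈0.9608
K = 1 - max(R',G',B') = 1 - 245/255 = 10/255 = 0.03921… → 0.04
(1-R'-K)/(1-K) simplifies to (max-R)/max with max = 245:
C = (245-14)/245 = 231/245 = 0.94285… → 0.94
M = (245-106)/245 = 139/245 = 0.56734… → 0.57
Y = (245-245)/245 = 0/245 = 0 → 0.00
= CMYK(0.94, 0.57, 0.00, 0.04)


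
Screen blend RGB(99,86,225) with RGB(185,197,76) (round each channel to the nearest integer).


Screen: C = 255 - (255-A)×(255-B)/255, rounded to nearest integer
R: 255 - (255-99)×(255-185)/255 = 255 - 10920/255 ≈ 255 - 42.824 = 212.176 → 212
G: 255 - (255-86)×(255-197)/255 = 255 - 9802/255 ≈ 255 - 38.439 = 216.561 → 217
B: 255 - (255-225)×(255-76)/255 = 255 - 5370/255 ≈ 255 - 21.059 = 233.941 → 234
= RGB(212, 217, 234)


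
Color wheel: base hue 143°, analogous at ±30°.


Base hue: 143°
Left analog: (143 - 30) mod 360 = 113°
Right analog: (143 + 30) mod 360 = 173°
Analogous hues = 113° and 173°


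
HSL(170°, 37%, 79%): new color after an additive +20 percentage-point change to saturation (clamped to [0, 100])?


Original S = 37%
Adjustment = +20 percentage points
New S = 37 + (20) = 57
Clamp to [0, 100] → 57
= HSL(170°, 57%, 79%)


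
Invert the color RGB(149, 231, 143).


Invert: (255-R, 255-G, 255-B)
R: 255-149 = 106
G: 255-231 = 24
B: 255-143 = 112
= RGB(106, 24, 112)


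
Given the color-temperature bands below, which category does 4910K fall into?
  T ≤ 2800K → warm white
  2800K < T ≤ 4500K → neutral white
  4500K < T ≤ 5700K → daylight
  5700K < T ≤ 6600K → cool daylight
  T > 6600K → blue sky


Temperature: 4910K
4500K < 4910K ≤ 5700K → daylight
Classification: daylight


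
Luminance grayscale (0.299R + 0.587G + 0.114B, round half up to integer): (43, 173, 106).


Gray = 0.299×R + 0.587×G + 0.114×B
Gray = 0.299×43 + 0.587×173 + 0.114×106
Gray = 12.857 + 101.551 + 12.084
Gray = 126.492 → round half up → 126
Gray = 126


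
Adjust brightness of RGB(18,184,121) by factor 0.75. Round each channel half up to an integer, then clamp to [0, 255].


Multiply each channel by 0.75, round half up, clamp to [0, 255]
R: 18×0.75 = 13.5 → round → 14
G: 184×0.75 = 138
B: 121×0.75 = 90.75 → round → 91
= RGB(14, 138, 91)


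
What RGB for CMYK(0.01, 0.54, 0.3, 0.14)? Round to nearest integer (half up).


R = 255 × (1-C) × (1-K) = 255 × 0.99 × 0.86 = 217.107 → 217
G = 255 × (1-M) × (1-K) = 255 × 0.46 × 0.86 = 100.878 → 101
B = 255 × (1-Y) × (1-K) = 255 × 0.70 × 0.86 = 153.51 → 154
= RGB(217, 101, 154)


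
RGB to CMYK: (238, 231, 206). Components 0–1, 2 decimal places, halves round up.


R'=238/255≈0.9333, G'=231/255≈0.9059, B'=206/255≈0.8078
K = 1 - max(R',G',B') = 1 - 238/255 = 17/255 = 0.06666… → 0.07
(1-R'-K)/(1-K) simplifies to (max-R)/max with max = 238:
C = (238-238)/238 = 0/238 = 0 → 0.00
M = (238-231)/238 = 7/238 = 0.02941… → 0.03
Y = (238-206)/238 = 32/238 = 0.13445… → 0.13
= CMYK(0.00, 0.03, 0.13, 0.07)


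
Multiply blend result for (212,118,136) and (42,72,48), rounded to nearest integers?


Multiply: C = A×B/255, rounded to nearest integer
R: 212×42/255 = 8904/255 ≈ 34.918 → 35
G: 118×72/255 = 8496/255 ≈ 33.318 → 33
B: 136×48/255 = 6528/255 ≈ 25.600 → 26
= RGB(35, 33, 26)


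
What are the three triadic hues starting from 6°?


Triadic: equally spaced at 120° intervals
H1 = 6°
H2 = (6 + 120) mod 360 = 126°
H3 = (6 + 240) mod 360 = 246°
Triadic = 6°, 126°, 246°


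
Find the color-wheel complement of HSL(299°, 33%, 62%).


Complement = opposite side of color wheel = hue + 180°
H' = (299 + 180) mod 360 = 119°
S and L unchanged.
= HSL(119°, 33%, 62%)


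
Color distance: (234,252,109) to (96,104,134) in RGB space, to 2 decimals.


d = √[(R₁-R₂)² + (G₁-G₂)² + (B₁-B₂)²]
d = √[(234-96)² + (252-104)² + (109-134)²]
d = √[19044 + 21904 + 625]
d = √41573
d ≈ 203.89


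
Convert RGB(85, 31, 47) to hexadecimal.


R = 85 → 55 (hex)
G = 31 → 1F (hex)
B = 47 → 2F (hex)
Hex = #551F2F


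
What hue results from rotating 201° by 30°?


New hue = (H + rotation) mod 360
New hue = (201 + 30) mod 360
= 231 mod 360
= 231°


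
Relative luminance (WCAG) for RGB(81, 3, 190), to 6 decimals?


Linearize each channel (sRGB transfer function): c = v/255; c_lin = c/12.92 if c ≤ 0.04045, else ((c+0.055)/1.055)^2.4
  R: 81/255 ≈ 0.317647 > 0.04045 → ((0.317647+0.055)/1.055)^2.4 ≈ 0.082283
  G: 3/255 ≈ 0.011765 ≤ 0.04045 → 0.011765/12.92 ≈ 0.000911
  B: 190/255 ≈ 0.745098 > 0.04045 → ((0.745098+0.055)/1.055)^2.4 ≈ 0.514918
R_lin = 0.082283, G_lin = 0.000911, B_lin = 0.514918
L = 0.2126×R + 0.7152×G + 0.0722×B
L = 0.2126×0.082283 + 0.7152×0.000911 + 0.0722×0.514918
L ≈ 0.055322


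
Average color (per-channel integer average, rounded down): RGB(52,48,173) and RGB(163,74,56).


Midpoint: each channel = ⌊(C₁+C₂)/2⌋
R: ⌊(52+163)/2⌋ = 107
G: ⌊(48+74)/2⌋ = 61
B: ⌊(173+56)/2⌋ = 114
= RGB(107, 61, 114)


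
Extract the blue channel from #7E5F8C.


Color: #7E5F8C
R = 7E = 126
G = 5F = 95
B = 8C = 140
Blue = 140


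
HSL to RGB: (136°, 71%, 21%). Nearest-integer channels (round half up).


H=136°, S=0.71, L=0.21
C = (1-|2L-1|)×S = (1-|-0.58|)×0.71 = 0.2982
H' = H/60 = 136/60 ≈ 2.2667; X = C×(1-|H' mod 2 - 1|) = 0.07952
m = L - C/2 = 0.21 - 0.1491 = 0.0609
Sector ⌊H'⌋ = 2 → (R',G',B') = (0.0, 0.2982, 0.07952)
RGB = ((R'+m)×255, (G'+m)×255, (B'+m)×255) = (15.5295, 91.5705, 35.8071)
Round half up → RGB(16, 92, 36)


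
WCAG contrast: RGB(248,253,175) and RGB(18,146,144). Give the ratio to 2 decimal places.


Linearize each sRGB channel c=v/255: c/12.92 if c ≤ 0.04045 else ((c+0.055)/1.055)^2.4
L = 0.2126×R_lin + 0.7152×G_lin + 0.0722×B_lin
Color 1 (248,253,175):
  R=248: 248/255≈0.9725 > 0.04045 → ((0.9725+0.055)/1.055)^2.4 ≈ 0.93869
  G=253: 253/255≈0.9922 > 0.04045 → ((0.9922+0.055)/1.055)^2.4 ≈ 0.98225
  B=175: 175/255≈0.6863 > 0.04045 → ((0.6863+0.055)/1.055)^2.4 ≈ 0.42869
  L1 = 0.2126×0.93869 + 0.7152×0.98225 + 0.0722×0.42869 ≈ 0.93302
Color 2 (18,146,144):
  R=18: 18/255≈0.0706 > 0.04045 → ((0.0706+0.055)/1.055)^2.4 ≈ 0.00605
  G=146: 146/255≈0.5725 > 0.04045 → ((0.5725+0.055)/1.055)^2.4 ≈ 0.28744
  B=144: 144/255≈0.5647 > 0.04045 → ((0.5647+0.055)/1.055)^2.4 ≈ 0.27889
  L2 = 0.2126×0.00605 + 0.7152×0.28744 + 0.0722×0.27889 ≈ 0.22700
Lighter = 0.93302, Darker = 0.22700
Ratio = (L_lighter + 0.05) / (L_darker + 0.05)
Ratio = (0.93302 + 0.05) / (0.22700 + 0.05) = 0.98302 / 0.27700 ≈ 3.5488
Ratio ≈ 3.55:1


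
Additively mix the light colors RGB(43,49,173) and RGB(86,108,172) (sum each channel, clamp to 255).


Additive: each channel = min(255, C₁+C₂)
R: 43+86 = 129 → 129
G: 49+108 = 157 → 157
B: 173+172 = 345 → 255
= RGB(129, 157, 255)


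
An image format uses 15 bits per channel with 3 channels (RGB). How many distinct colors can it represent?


Total bits = 15 bits/channel × 3 channels = 45 bits
Distinct colors = 2^45
= 35,184,372,088,832 colors


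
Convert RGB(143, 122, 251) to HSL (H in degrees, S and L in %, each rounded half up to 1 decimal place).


Normalize: R'=143/255≈0.5608, G'=122/255≈0.4784, B'=251/255≈0.9843
Max=251/255, Min=122/255, Δ=Max-Min=129/255
L = (Max+Min)/2 = (251+122)/510 = 373/510 = 0.73137… → L = 73.1%
L > 0.5 → S = Δ/(2-Max-Min) = 129/(510-251-122) = 129/137 = 0.94160… → S = 94.2%
(the 1/255 factors cancel in S and H, so raw channel differences can be used)
Max is B' → H = 60 × ((R-G)/Δ + 4) = 60 × ((143-122)/129 + 4)
  21/129 + 4 = 0.1627… + 4 = 4.1627…
  H = 60 × 4.1627… = 249.767…° → H = 249.8°
= HSL(249.8°, 94.2%, 73.1%)


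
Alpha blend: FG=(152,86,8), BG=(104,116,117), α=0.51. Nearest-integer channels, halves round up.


C = α×F + (1-α)×B, with 1-α = 0.49
R: 0.51×152 + 0.49×104 = 77.52 + 50.96 = 128.48 → 128
G: 0.51×86 + 0.49×116 = 43.86 + 56.84 = 100.70 → 101
B: 0.51×8 + 0.49×117 = 4.08 + 57.33 = 61.41 → 61
= RGB(128, 101, 61)


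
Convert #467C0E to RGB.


46 → 70 (R)
7C → 124 (G)
0E → 14 (B)
= RGB(70, 124, 14)


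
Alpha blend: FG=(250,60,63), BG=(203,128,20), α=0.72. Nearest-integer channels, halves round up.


C = α×F + (1-α)×B, with 1-α = 0.28
R: 0.72×250 + 0.28×203 = 180.00 + 56.84 = 236.84 → 237
G: 0.72×60 + 0.28×128 = 43.20 + 35.84 = 79.04 → 79
B: 0.72×63 + 0.28×20 = 45.36 + 5.60 = 50.96 → 51
= RGB(237, 79, 51)


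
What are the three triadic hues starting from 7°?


Triadic: equally spaced at 120° intervals
H1 = 7°
H2 = (7 + 120) mod 360 = 127°
H3 = (7 + 240) mod 360 = 247°
Triadic = 7°, 127°, 247°


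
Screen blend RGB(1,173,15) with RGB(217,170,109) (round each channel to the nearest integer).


Screen: C = 255 - (255-A)×(255-B)/255, rounded to nearest integer
R: 255 - (255-1)×(255-217)/255 = 255 - 9652/255 ≈ 255 - 37.851 = 217.149 → 217
G: 255 - (255-173)×(255-170)/255 = 255 - 6970/255 ≈ 255 - 27.333 = 227.667 → 228
B: 255 - (255-15)×(255-109)/255 = 255 - 35040/255 ≈ 255 - 137.412 = 117.588 → 118
= RGB(217, 228, 118)


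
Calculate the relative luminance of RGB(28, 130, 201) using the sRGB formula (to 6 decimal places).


Linearize each channel (sRGB transfer function): c = v/255; c_lin = c/12.92 if c ≤ 0.04045, else ((c+0.055)/1.055)^2.4
  R: 28/255 ≈ 0.109804 > 0.04045 → ((0.109804+0.055)/1.055)^2.4 ≈ 0.011612
  G: 130/255 ≈ 0.509804 > 0.04045 → ((0.509804+0.055)/1.055)^2.4 ≈ 0.223228
  B: 201/255 ≈ 0.788235 > 0.04045 → ((0.788235+0.055)/1.055)^2.4 ≈ 0.584078
R_lin = 0.011612, G_lin = 0.223228, B_lin = 0.584078
L = 0.2126×R + 0.7152×G + 0.0722×B
L = 0.2126×0.011612 + 0.7152×0.223228 + 0.0722×0.584078
L ≈ 0.204292


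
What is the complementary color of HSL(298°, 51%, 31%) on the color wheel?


Complement = opposite side of color wheel = hue + 180°
H' = (298 + 180) mod 360 = 118°
S and L unchanged.
= HSL(118°, 51%, 31%)


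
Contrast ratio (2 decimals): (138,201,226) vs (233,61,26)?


Linearize each sRGB channel c=v/255: c/12.92 if c ≤ 0.04045 else ((c+0.055)/1.055)^2.4
L = 0.2126×R_lin + 0.7152×G_lin + 0.0722×B_lin
Color 1 (138,201,226):
  R=138: 138/255≈0.5412 > 0.04045 → ((0.5412+0.055)/1.055)^2.4 ≈ 0.25415
  G=201: 201/255≈0.7882 > 0.04045 → ((0.7882+0.055)/1.055)^2.4 ≈ 0.58408
  B=226: 226/255≈0.8863 > 0.04045 → ((0.8863+0.055)/1.055)^2.4 ≈ 0.76052
  L1 = 0.2126×0.25415 + 0.7152×0.58408 + 0.0722×0.76052 ≈ 0.52668
Color 2 (233,61,26):
  R=233: 233/255≈0.9137 > 0.04045 → ((0.9137+0.055)/1.055)^2.4 ≈ 0.81485
  G=61: 61/255≈0.2392 > 0.04045 → ((0.2392+0.055)/1.055)^2.4 ≈ 0.04667
  B=26: 26/255≈0.1020 > 0.04045 → ((0.1020+0.055)/1.055)^2.4 ≈ 0.01033
  L2 = 0.2126×0.81485 + 0.7152×0.04667 + 0.0722×0.01033 ≈ 0.20736
Lighter = 0.52668, Darker = 0.20736
Ratio = (L_lighter + 0.05) / (L_darker + 0.05)
Ratio = (0.52668 + 0.05) / (0.20736 + 0.05) = 0.57668 / 0.25736 ≈ 2.2408
Ratio ≈ 2.24:1


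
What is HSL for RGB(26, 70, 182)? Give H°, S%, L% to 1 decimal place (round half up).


Normalize: R'=26/255≈0.1020, G'=70/255≈0.2745, B'=182/255≈0.7137
Max=182/255, Min=26/255, Δ=Max-Min=156/255
L = (Max+Min)/2 = (182+26)/510 = 208/510 = 0.40784… → L = 40.8%
L ≤ 0.5 → S = Δ/(Max+Min) = 156/(182+26) = 156/208 = 0.75 → S = 75.0%
(the 1/255 factors cancel in S and H, so raw channel differences can be used)
Max is B' → H = 60 × ((R-G)/Δ + 4) = 60 × ((26-70)/156 + 4)
  -44/156 + 4 = -0.2820… + 4 = 3.7179…
  H = 60 × 3.7179… = 223.076…° → H = 223.1°
= HSL(223.1°, 75.0%, 40.8%)


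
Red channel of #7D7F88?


Color: #7D7F88
R = 7D = 125
G = 7F = 127
B = 88 = 136
Red = 125


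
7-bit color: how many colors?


Colors = 2^bits = 2^7
= 128 colors


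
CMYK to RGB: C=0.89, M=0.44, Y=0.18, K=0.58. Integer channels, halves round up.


R = 255 × (1-C) × (1-K) = 255 × 0.11 × 0.42 = 11.781 → 12
G = 255 × (1-M) × (1-K) = 255 × 0.56 × 0.42 = 59.976 → 60
B = 255 × (1-Y) × (1-K) = 255 × 0.82 × 0.42 = 87.822 → 88
= RGB(12, 60, 88)


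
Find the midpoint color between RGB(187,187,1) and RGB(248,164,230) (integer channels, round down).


Midpoint: each channel = ⌊(C₁+C₂)/2⌋
R: ⌊(187+248)/2⌋ = 217
G: ⌊(187+164)/2⌋ = 175
B: ⌊(1+230)/2⌋ = 115
= RGB(217, 175, 115)


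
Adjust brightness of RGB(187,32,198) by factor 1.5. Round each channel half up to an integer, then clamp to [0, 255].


Multiply each channel by 1.5, round half up, clamp to [0, 255]
R: 187×1.5 = 280.5 → round → 281 → clamp → 255
G: 32×1.5 = 48
B: 198×1.5 = 297 → clamp → 255
= RGB(255, 48, 255)


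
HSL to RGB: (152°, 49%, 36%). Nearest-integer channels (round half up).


H=152°, S=0.49, L=0.36
C = (1-|2L-1|)×S = (1-|-0.28|)×0.49 = 0.3528
H' = H/60 = 152/60 ≈ 2.5333; X = C×(1-|H' mod 2 - 1|) = 0.18816
m = L - C/2 = 0.36 - 0.1764 = 0.1836
Sector ⌊H'⌋ = 2 → (R',G',B') = (0.0, 0.3528, 0.18816)
RGB = ((R'+m)×255, (G'+m)×255, (B'+m)×255) = (46.818, 136.782, 94.7988)
Round half up → RGB(47, 137, 95)


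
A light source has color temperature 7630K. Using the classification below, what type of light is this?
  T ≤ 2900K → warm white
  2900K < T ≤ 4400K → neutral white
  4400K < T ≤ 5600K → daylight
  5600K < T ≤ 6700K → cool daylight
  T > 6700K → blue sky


Temperature: 7630K
7630K > 6700K → blue sky
Classification: blue sky


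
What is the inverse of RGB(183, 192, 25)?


Invert: (255-R, 255-G, 255-B)
R: 255-183 = 72
G: 255-192 = 63
B: 255-25 = 230
= RGB(72, 63, 230)


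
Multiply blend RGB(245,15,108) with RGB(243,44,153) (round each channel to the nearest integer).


Multiply: C = A×B/255, rounded to nearest integer
R: 245×243/255 = 59535/255 ≈ 233.471 → 233
G: 15×44/255 = 660/255 ≈ 2.588 → 3
B: 108×153/255 = 16524/255 ≈ 64.800 → 65
= RGB(233, 3, 65)


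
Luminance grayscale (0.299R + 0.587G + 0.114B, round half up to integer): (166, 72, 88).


Gray = 0.299×R + 0.587×G + 0.114×B
Gray = 0.299×166 + 0.587×72 + 0.114×88
Gray = 49.634 + 42.264 + 10.032
Gray = 101.930 → round half up → 102
Gray = 102


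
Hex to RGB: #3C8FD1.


3C → 60 (R)
8F → 143 (G)
D1 → 209 (B)
= RGB(60, 143, 209)


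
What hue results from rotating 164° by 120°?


New hue = (H + rotation) mod 360
New hue = (164 + 120) mod 360
= 284 mod 360
= 284°


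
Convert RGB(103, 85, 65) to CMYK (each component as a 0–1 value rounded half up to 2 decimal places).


R'=103/255≈0.4039, G'=85/255≈0.3333, B'=65/255≈0.2549
K = 1 - max(R',G',B') = 1 - 103/255 = 152/255 = 0.59607… → 0.60
(1-R'-K)/(1-K) simplifies to (max-R)/max with max = 103:
C = (103-103)/103 = 0/103 = 0 → 0.00
M = (103-85)/103 = 18/103 = 0.17475… → 0.17
Y = (103-65)/103 = 38/103 = 0.36893… → 0.37
= CMYK(0.00, 0.17, 0.37, 0.60)


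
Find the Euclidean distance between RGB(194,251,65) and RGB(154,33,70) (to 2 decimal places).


d = √[(R₁-R₂)² + (G₁-G₂)² + (B₁-B₂)²]
d = √[(194-154)² + (251-33)² + (65-70)²]
d = √[1600 + 47524 + 25]
d = √49149
d ≈ 221.70


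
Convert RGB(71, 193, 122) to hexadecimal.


R = 71 → 47 (hex)
G = 193 → C1 (hex)
B = 122 → 7A (hex)
Hex = #47C17A


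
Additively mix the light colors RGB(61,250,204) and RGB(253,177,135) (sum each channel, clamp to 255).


Additive: each channel = min(255, C₁+C₂)
R: 61+253 = 314 → 255
G: 250+177 = 427 → 255
B: 204+135 = 339 → 255
= RGB(255, 255, 255)


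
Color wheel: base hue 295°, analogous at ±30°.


Base hue: 295°
Left analog: (295 - 30) mod 360 = 265°
Right analog: (295 + 30) mod 360 = 325°
Analogous hues = 265° and 325°


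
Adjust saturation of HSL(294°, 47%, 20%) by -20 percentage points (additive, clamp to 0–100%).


Original S = 47%
Adjustment = -20 percentage points
New S = 47 + (-20) = 27
Clamp to [0, 100] → 27
= HSL(294°, 27%, 20%)


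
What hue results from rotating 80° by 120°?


New hue = (H + rotation) mod 360
New hue = (80 + 120) mod 360
= 200 mod 360
= 200°


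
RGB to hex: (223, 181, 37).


R = 223 → DF (hex)
G = 181 → B5 (hex)
B = 37 → 25 (hex)
Hex = #DFB525


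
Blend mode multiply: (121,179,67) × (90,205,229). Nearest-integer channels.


Multiply: C = A×B/255, rounded to nearest integer
R: 121×90/255 = 10890/255 ≈ 42.706 → 43
G: 179×205/255 = 36695/255 ≈ 143.902 → 144
B: 67×229/255 = 15343/255 ≈ 60.169 → 60
= RGB(43, 144, 60)


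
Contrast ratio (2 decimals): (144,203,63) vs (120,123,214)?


Linearize each sRGB channel c=v/255: c/12.92 if c ≤ 0.04045 else ((c+0.055)/1.055)^2.4
L = 0.2126×R_lin + 0.7152×G_lin + 0.0722×B_lin
Color 1 (144,203,63):
  R=144: 144/255≈0.5647 > 0.04045 → ((0.5647+0.055)/1.055)^2.4 ≈ 0.27889
  G=203: 203/255≈0.7961 > 0.04045 → ((0.7961+0.055)/1.055)^2.4 ≈ 0.59720
  B=63: 63/255≈0.2471 > 0.04045 → ((0.2471+0.055)/1.055)^2.4 ≈ 0.04971
  L1 = 0.2126×0.27889 + 0.7152×0.59720 + 0.0722×0.04971 ≈ 0.49000
Color 2 (120,123,214):
  R=120: 120/255≈0.4706 > 0.04045 → ((0.4706+0.055)/1.055)^2.4 ≈ 0.18782
  G=123: 123/255≈0.4824 > 0.04045 → ((0.4824+0.055)/1.055)^2.4 ≈ 0.19807
  B=214: 214/255≈0.8392 > 0.04045 → ((0.8392+0.055)/1.055)^2.4 ≈ 0.67244
  L2 = 0.2126×0.18782 + 0.7152×0.19807 + 0.0722×0.67244 ≈ 0.23014
Lighter = 0.49000, Darker = 0.23014
Ratio = (L_lighter + 0.05) / (L_darker + 0.05)
Ratio = (0.49000 + 0.05) / (0.23014 + 0.05) = 0.54000 / 0.28014 ≈ 1.9276
Ratio ≈ 1.93:1
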